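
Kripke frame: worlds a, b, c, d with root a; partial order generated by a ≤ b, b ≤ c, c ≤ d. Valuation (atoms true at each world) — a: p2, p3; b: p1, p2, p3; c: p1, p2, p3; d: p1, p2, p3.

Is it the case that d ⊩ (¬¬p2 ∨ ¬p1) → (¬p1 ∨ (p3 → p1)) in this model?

d ⊩ (¬¬p2 ∨ ¬p1) → (¬p1 ∨ (p3 → p1)): every world accessible from d that forces ¬¬p2 ∨ ¬p1 (namely d) also forces ¬p1 ∨ (p3 → p1).

Yes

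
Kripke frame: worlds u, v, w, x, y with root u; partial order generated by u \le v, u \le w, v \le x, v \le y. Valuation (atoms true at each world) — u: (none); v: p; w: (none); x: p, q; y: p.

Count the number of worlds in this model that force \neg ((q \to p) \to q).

2

u: does not force it — u \nVdash \neg ((q \to p) \to q) since x is accessible from u and x \Vdash (q \to p) \to q.
v: does not force it — v \nVdash \neg ((q \to p) \to q) since x is accessible from v and x \Vdash (q \to p) \to q.
w: forces it.
x: does not force it.
y: forces it.
Worlds forcing the formula: {w, y}.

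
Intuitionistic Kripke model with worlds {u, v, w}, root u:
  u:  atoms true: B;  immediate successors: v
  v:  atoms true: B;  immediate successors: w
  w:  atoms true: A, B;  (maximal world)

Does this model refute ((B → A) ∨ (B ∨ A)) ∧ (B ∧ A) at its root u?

Yes

u ⊮ ((B → A) ∨ (B ∨ A)) ∧ (B ∧ A) since u fails B ∧ A.
So the root u does not force ((B → A) ∨ (B ∨ A)) ∧ (B ∧ A); the model is a countermodel.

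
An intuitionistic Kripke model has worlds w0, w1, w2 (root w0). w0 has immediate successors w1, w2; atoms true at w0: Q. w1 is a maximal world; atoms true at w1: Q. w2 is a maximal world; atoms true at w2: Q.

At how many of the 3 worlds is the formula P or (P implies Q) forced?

3

w0: forces it.
w1: forces it.
w2: forces it.
Worlds forcing the formula: {w0, w1, w2}.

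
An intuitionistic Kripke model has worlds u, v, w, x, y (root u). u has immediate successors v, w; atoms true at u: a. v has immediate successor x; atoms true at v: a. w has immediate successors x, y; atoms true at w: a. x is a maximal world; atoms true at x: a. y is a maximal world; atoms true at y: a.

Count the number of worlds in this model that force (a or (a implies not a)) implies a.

5

u: forces it.
v: forces it.
w: forces it.
x: forces it.
y: forces it.
Worlds forcing the formula: {u, v, w, x, y}.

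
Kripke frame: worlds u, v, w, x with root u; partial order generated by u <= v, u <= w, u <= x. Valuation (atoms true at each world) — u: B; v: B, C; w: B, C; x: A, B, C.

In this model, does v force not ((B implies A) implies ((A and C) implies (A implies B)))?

No

v does not force not ((B implies A) implies ((A and C) implies (A implies B))) since v is accessible from v and v forces (B implies A) implies ((A and C) implies (A implies B)).
v forces (B implies A) implies ((A and C) implies (A implies B)) vacuously: no world accessible from v forces the antecedent B implies A.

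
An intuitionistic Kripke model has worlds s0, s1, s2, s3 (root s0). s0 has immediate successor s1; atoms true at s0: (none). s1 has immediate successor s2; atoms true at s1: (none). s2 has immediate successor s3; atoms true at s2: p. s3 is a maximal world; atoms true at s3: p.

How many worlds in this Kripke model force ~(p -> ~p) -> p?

2

s0: does not force it — s0 ||-/- ~(p -> ~p) -> p: already at s0 itself, s0 ||- ~(p -> ~p) but s0 ||-/- p.
s1: does not force it — s1 ||-/- ~(p -> ~p) -> p: already at s1 itself, s1 ||- ~(p -> ~p) but s1 ||-/- p.
s2: forces it.
s3: forces it.
Worlds forcing the formula: {s2, s3}.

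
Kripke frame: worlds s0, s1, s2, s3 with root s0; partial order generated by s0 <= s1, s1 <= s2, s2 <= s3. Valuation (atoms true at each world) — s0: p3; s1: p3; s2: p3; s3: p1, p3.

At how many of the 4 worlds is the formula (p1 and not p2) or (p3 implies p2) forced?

1

s0: does not force it — s0 does not force (p1 and not p2) or (p3 implies p2): neither disjunct is forced at s0.
s1: does not force it — s1 does not force (p1 and not p2) or (p3 implies p2): neither disjunct is forced at s1.
s2: does not force it — s2 does not force (p1 and not p2) or (p3 implies p2): neither disjunct is forced at s2.
s3: forces it.
Worlds forcing the formula: {s3}.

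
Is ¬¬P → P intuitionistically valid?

This is double-negation elimination, which is not intuitionistically valid.
A Kripke countermodel: worlds s0, s1; order generated by s0 ≤ s1; atoms true at each world — s0:{}; s1:{P}.
s0 ⊮ ¬¬P → P: already at s0 itself, s0 ⊩ ¬¬P but s0 ⊮ P.
s0 lacks atom P, so s0 ⊮ P.
So the root s0 does not force the formula.

No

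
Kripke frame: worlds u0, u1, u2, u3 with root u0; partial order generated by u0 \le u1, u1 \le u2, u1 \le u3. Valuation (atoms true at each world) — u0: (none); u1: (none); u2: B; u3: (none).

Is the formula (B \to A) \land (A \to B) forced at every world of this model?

No

Not every world: u0 \nVdash (B \to A) \land (A \to B).
u0 \nVdash (B \to A) \land (A \to B) since u0 fails B \to A.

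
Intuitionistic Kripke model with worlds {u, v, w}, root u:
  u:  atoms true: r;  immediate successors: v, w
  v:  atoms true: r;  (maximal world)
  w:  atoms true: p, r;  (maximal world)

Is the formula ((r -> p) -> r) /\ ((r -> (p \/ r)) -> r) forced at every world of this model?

Yes

u ||- ((r -> p) -> r) /\ ((r -> (p \/ r)) -> r) since u forces both conjuncts.
Since the root u forces ((r -> p) -> r) /\ ((r -> (p \/ r)) -> r) and forcing is persistent (monotone upward), every world forces it.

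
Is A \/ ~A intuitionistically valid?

No

This is the law of excluded middle, which is not intuitionistically valid.
A Kripke countermodel: worlds w0, w1; order generated by w0 <= w1; atoms true at each world — w0:{}; w1:{A}.
w0 ||-/- A \/ ~A: neither disjunct is forced at w0.
w0 lacks atom A, so w0 ||-/- A.
So the root w0 does not force the formula.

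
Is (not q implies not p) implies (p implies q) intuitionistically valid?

This is the converse of contraposition, which is not intuitionistically valid.
A Kripke countermodel: worlds 0, 1; order generated by 0 <= 1; atoms true at each world — 0:{p}; 1:{p,q}.
0 does not force (not q implies not p) implies (p implies q): already at 0 itself, 0 forces not q implies not p but 0 does not force p implies q.
0 does not force p implies q: already at 0 itself, 0 forces p but 0 does not force q.
0 lacks atom q, so 0 does not force q.
So the root 0 does not force the formula.

No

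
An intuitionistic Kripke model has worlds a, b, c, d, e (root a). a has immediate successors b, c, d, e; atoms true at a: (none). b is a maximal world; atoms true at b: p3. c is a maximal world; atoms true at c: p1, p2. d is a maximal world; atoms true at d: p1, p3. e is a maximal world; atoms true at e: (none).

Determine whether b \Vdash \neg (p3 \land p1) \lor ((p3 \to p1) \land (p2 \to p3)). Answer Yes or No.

b \Vdash \neg (p3 \land p1) \lor ((p3 \to p1) \land (p2 \to p3)) via the disjunct \neg (p3 \land p1).

Yes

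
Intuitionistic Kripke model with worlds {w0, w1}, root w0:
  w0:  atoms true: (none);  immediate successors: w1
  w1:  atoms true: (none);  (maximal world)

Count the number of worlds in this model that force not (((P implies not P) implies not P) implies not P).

w0: does not force it — w0 does not force not (((P implies not P) implies not P) implies not P) since w0 is accessible from w0 and w0 forces ((P implies not P) implies not P) implies not P.
w1: does not force it — w1 does not force not (((P implies not P) implies not P) implies not P) since w1 is accessible from w1 and w1 forces ((P implies not P) implies not P) implies not P.
Worlds forcing the formula: { }.

0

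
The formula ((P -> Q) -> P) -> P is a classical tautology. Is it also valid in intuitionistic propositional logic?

This is Peirce's law, which is not intuitionistically valid.
A Kripke countermodel: worlds 0, 1; order generated by 0 <= 1; atoms true at each world — 0:{}; 1:{P}.
0 ||-/- ((P -> Q) -> P) -> P: already at 0 itself, 0 ||- (P -> Q) -> P but 0 ||-/- P.
0 lacks atom P, so 0 ||-/- P.
So the root 0 does not force the formula.

No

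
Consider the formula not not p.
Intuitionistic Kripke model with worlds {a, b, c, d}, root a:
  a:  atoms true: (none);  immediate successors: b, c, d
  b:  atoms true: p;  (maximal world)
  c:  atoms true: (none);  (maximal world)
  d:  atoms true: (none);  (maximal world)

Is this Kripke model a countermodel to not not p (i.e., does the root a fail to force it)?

a does not force not not p since c is accessible from a and c forces not p.
c forces not p: no world accessible from c forces p.
So the root a does not force not not p; the model is a countermodel.

Yes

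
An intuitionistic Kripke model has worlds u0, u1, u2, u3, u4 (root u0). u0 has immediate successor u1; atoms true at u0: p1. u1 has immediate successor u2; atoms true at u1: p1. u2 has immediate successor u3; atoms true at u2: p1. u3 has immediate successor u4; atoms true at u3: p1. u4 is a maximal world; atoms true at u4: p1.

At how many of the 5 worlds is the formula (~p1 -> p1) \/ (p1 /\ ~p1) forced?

u0: forces it.
u1: forces it.
u2: forces it.
u3: forces it.
u4: forces it.
Worlds forcing the formula: {u0, u1, u2, u3, u4}.

5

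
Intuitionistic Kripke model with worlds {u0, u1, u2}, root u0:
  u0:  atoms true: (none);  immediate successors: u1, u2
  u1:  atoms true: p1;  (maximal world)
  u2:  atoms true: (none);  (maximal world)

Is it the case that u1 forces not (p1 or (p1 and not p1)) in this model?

No

u1 does not force not (p1 or (p1 and not p1)) since u1 is accessible from u1 and u1 forces p1 or (p1 and not p1).
u1 forces p1 or (p1 and not p1) via the disjunct p1.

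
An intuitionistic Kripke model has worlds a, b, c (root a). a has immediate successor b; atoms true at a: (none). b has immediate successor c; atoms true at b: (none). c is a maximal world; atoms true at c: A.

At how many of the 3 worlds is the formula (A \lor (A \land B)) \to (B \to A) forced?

a: forces it.
b: forces it.
c: forces it.
Worlds forcing the formula: {a, b, c}.

3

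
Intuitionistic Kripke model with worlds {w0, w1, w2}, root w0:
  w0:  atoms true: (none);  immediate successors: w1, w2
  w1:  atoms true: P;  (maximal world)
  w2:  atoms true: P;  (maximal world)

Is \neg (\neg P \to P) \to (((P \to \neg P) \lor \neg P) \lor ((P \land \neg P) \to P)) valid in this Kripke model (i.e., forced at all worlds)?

w0 \Vdash \neg (\neg P \to P) \to (((P \to \neg P) \lor \neg P) \lor ((P \land \neg P) \to P)) vacuously: no world accessible from w0 forces the antecedent \neg (\neg P \to P).
Since the root w0 forces \neg (\neg P \to P) \to (((P \to \neg P) \lor \neg P) \lor ((P \land \neg P) \to P)) and forcing is persistent (monotone upward), every world forces it.

Yes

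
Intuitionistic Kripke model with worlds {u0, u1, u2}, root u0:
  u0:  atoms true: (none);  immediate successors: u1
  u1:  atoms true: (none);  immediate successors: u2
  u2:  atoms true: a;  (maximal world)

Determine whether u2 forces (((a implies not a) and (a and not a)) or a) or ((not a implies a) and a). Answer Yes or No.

Yes

u2 forces (((a implies not a) and (a and not a)) or a) or ((not a implies a) and a) via the disjunct ((a implies not a) and (a and not a)) or a.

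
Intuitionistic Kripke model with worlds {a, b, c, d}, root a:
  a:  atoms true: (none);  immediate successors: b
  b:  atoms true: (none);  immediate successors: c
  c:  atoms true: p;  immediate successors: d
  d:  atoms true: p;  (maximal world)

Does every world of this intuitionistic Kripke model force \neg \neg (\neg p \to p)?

Yes

a \Vdash \neg \neg (\neg p \to p): no world accessible from a forces \neg (\neg p \to p).
Since the root a forces \neg \neg (\neg p \to p) and forcing is persistent (monotone upward), every world forces it.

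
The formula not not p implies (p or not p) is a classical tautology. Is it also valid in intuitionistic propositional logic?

This is a variant of double-negation elimination (deriving excluded middle from double negation), which is not intuitionistically valid.
A Kripke countermodel: worlds u0, u1; order generated by u0 <= u1; atoms true at each world — u0:{}; u1:{p}.
u0 does not force not not p implies (p or not p): already at u0 itself, u0 forces not not p but u0 does not force p or not p.
u0 does not force p or not p: neither disjunct is forced at u0.
u0 lacks atom p, so u0 does not force p.
So the root u0 does not force the formula.

No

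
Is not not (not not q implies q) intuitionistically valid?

Yes

This is the double negation of double-negation elimination, which is intuitionistically derivable.
By Glivenko's theorem the double negation of any classical propositional tautology is intuitionistically provable; not not q implies q is classically a tautology.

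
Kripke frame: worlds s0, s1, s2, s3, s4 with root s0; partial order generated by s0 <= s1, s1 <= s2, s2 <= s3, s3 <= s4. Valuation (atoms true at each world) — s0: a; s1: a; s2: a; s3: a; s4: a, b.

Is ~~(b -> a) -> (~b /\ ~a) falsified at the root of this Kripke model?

Yes

s0 ||-/- ~~(b -> a) -> (~b /\ ~a): already at s0 itself, s0 ||- ~~(b -> a) but s0 ||-/- ~b /\ ~a.
s0 ||-/- ~b /\ ~a since s0 fails ~b.
So the root s0 does not force ~~(b -> a) -> (~b /\ ~a); the model is a countermodel.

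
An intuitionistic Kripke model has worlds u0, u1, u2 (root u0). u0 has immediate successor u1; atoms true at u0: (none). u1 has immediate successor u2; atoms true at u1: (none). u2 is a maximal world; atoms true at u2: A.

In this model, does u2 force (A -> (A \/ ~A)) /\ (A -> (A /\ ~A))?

No

u2 ||-/- (A -> (A \/ ~A)) /\ (A -> (A /\ ~A)) since u2 fails A -> (A /\ ~A).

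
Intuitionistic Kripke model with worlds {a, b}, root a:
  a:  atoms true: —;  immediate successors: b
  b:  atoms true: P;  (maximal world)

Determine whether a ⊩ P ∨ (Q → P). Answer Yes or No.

Yes

a ⊩ P ∨ (Q → P) via the disjunct Q → P.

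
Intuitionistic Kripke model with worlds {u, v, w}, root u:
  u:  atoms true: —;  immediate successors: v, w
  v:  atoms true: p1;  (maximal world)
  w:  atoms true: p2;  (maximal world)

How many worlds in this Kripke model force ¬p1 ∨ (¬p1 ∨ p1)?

u: does not force it — u ⊮ ¬p1 ∨ (¬p1 ∨ p1): neither disjunct is forced at u.
v: forces it.
w: forces it.
Worlds forcing the formula: {v, w}.

2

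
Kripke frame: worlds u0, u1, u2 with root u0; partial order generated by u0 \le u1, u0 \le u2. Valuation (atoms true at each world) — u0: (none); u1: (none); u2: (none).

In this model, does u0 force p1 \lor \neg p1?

Yes

u0 \Vdash p1 \lor \neg p1 via the disjunct \neg p1.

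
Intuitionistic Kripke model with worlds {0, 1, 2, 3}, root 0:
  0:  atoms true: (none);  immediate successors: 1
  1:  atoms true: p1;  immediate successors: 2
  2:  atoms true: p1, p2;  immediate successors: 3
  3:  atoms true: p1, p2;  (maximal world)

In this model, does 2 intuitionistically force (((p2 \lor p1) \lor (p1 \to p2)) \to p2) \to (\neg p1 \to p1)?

Yes

2 \Vdash (((p2 \lor p1) \lor (p1 \to p2)) \to p2) \to (\neg p1 \to p1): every world accessible from 2 that forces ((p2 \lor p1) \lor (p1 \to p2)) \to p2 (namely 2, 3) also forces \neg p1 \to p1.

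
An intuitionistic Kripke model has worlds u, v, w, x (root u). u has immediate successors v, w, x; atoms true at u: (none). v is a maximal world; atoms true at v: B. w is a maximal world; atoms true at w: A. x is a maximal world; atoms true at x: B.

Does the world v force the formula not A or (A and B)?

Yes

v forces not A or (A and B) via the disjunct not A.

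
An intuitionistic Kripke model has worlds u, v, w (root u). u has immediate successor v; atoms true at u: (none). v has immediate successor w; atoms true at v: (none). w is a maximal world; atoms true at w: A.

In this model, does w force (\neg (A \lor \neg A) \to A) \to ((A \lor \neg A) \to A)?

Yes

w \Vdash (\neg (A \lor \neg A) \to A) \to ((A \lor \neg A) \to A): every world accessible from w that forces \neg (A \lor \neg A) \to A (namely w) also forces (A \lor \neg A) \to A.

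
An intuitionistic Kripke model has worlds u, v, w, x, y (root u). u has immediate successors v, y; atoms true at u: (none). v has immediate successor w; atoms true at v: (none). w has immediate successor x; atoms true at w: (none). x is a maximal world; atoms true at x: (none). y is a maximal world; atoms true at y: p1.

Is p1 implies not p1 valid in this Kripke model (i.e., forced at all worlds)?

No

Not every world: u does not force p1 implies not p1.
u does not force p1 implies not p1: at the accessible world y, y forces p1 but y does not force not p1.
y does not force not p1 since y is accessible from y and y forces p1.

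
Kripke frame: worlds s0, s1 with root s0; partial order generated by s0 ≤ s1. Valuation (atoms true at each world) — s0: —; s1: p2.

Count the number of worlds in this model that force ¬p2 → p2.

2

s0: forces it.
s1: forces it.
Worlds forcing the formula: {s0, s1}.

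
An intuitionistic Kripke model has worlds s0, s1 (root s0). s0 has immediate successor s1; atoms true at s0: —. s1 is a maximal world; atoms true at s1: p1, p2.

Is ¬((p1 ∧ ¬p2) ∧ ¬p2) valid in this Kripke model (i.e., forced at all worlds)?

Yes

s0 ⊩ ¬((p1 ∧ ¬p2) ∧ ¬p2): no world accessible from s0 forces (p1 ∧ ¬p2) ∧ ¬p2.
Since the root s0 forces ¬((p1 ∧ ¬p2) ∧ ¬p2) and forcing is persistent (monotone upward), every world forces it.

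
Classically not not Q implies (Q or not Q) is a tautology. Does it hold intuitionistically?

This is a variant of double-negation elimination (deriving excluded middle from double negation), which is not intuitionistically valid.
A Kripke countermodel: worlds s0, s1; order generated by s0 <= s1; atoms true at each world — s0:{}; s1:{Q}.
s0 does not force not not Q implies (Q or not Q): already at s0 itself, s0 forces not not Q but s0 does not force Q or not Q.
s0 does not force Q or not Q: neither disjunct is forced at s0.
s0 lacks atom Q, so s0 does not force Q.
So the root s0 does not force the formula.

No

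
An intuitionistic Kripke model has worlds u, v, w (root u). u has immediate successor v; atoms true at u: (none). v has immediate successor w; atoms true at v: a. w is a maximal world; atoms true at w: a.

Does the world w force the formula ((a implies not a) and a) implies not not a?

Yes

w forces ((a implies not a) and a) implies not not a vacuously: no world accessible from w forces the antecedent (a implies not a) and a.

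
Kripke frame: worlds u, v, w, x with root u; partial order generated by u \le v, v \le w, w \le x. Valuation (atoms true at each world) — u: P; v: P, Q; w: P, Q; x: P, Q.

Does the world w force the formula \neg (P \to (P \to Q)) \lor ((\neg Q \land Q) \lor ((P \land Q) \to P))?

Yes

w \Vdash \neg (P \to (P \to Q)) \lor ((\neg Q \land Q) \lor ((P \land Q) \to P)) via the disjunct (\neg Q \land Q) \lor ((P \land Q) \to P).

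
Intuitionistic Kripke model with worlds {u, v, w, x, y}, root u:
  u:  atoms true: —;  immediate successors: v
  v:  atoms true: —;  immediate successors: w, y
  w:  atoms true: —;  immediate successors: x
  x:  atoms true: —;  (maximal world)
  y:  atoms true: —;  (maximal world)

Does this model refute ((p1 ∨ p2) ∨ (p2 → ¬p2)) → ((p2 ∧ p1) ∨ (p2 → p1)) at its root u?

No

u ⊩ ((p1 ∨ p2) ∨ (p2 → ¬p2)) → ((p2 ∧ p1) ∨ (p2 → p1)): every world accessible from u that forces (p1 ∨ p2) ∨ (p2 → ¬p2) (namely u, v, w, x, y) also forces (p2 ∧ p1) ∨ (p2 → p1).
So the root u forces ((p1 ∨ p2) ∨ (p2 → ¬p2)) → ((p2 ∧ p1) ∨ (p2 → p1)); the model is not a countermodel.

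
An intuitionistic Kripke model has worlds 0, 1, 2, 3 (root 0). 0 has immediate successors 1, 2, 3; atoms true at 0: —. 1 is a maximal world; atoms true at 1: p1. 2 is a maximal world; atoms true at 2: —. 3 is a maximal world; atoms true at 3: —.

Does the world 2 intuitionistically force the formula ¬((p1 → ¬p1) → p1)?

Yes

2 ⊩ ¬((p1 → ¬p1) → p1): no world accessible from 2 forces (p1 → ¬p1) → p1.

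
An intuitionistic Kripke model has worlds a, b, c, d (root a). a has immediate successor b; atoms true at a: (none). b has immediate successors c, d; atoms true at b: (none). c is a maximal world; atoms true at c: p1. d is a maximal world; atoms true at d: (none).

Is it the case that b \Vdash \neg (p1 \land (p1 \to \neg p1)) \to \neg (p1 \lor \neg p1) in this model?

b \nVdash \neg (p1 \land (p1 \to \neg p1)) \to \neg (p1 \lor \neg p1): already at b itself, b \Vdash \neg (p1 \land (p1 \to \neg p1)) but b \nVdash \neg (p1 \lor \neg p1).
b \nVdash \neg (p1 \lor \neg p1) since c is accessible from b and c \Vdash p1 \lor \neg p1.
c \Vdash p1 \lor \neg p1 via the disjunct p1.

No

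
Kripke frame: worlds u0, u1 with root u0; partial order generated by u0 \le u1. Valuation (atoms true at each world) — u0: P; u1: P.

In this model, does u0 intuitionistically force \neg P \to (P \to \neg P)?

u0 \Vdash \neg P \to (P \to \neg P) vacuously: no world accessible from u0 forces the antecedent \neg P.

Yes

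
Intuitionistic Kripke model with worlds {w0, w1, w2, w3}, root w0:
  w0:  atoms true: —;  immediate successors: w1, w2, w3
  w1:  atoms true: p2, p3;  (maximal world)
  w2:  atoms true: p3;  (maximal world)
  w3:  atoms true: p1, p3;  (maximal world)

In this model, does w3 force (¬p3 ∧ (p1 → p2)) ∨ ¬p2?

w3 ⊩ (¬p3 ∧ (p1 → p2)) ∨ ¬p2 via the disjunct ¬p2.

Yes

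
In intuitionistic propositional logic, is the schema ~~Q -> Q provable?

No

This is double-negation elimination, which is not intuitionistically valid.
A Kripke countermodel: worlds s0, s1; order generated by s0 <= s1; atoms true at each world — s0:{}; s1:{Q}.
s0 ||-/- ~~Q -> Q: already at s0 itself, s0 ||- ~~Q but s0 ||-/- Q.
s0 lacks atom Q, so s0 ||-/- Q.
So the root s0 does not force the formula.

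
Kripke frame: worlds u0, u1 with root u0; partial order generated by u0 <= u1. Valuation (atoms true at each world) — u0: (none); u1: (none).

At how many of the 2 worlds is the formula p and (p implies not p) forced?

0

u0: does not force it — u0 does not force p and (p implies not p) since u0 fails p.
u1: does not force it — u1 does not force p and (p implies not p) since u1 fails p.
Worlds forcing the formula: { }.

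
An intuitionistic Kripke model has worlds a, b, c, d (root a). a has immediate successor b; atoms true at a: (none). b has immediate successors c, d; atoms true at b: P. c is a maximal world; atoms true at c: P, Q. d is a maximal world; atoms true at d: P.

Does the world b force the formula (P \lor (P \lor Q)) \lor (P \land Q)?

Yes

b \Vdash (P \lor (P \lor Q)) \lor (P \land Q) via the disjunct P \lor (P \lor Q).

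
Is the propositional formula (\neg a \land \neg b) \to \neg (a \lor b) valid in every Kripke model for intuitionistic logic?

Yes

This is a constructively valid De Morgan direction (conjunction of negations to negated disjunction), which is intuitionistically derivable.
If both \neg a and \neg b hold at a world, no accessible world forces a or forces b, so none forces a \lor b.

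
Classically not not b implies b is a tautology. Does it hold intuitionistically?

This is double-negation elimination, which is not intuitionistically valid.
A Kripke countermodel: worlds 0, 1; order generated by 0 <= 1; atoms true at each world — 0:{}; 1:{b}.
0 does not force not not b implies b: already at 0 itself, 0 forces not not b but 0 does not force b.
0 lacks atom b, so 0 does not force b.
So the root 0 does not force the formula.

No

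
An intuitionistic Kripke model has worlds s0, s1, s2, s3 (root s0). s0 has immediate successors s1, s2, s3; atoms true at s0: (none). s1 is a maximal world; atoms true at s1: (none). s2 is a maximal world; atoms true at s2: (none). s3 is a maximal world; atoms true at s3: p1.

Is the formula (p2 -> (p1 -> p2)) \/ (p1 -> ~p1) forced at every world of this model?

Yes

s0 ||- (p2 -> (p1 -> p2)) \/ (p1 -> ~p1) via the disjunct p2 -> (p1 -> p2).
Since the root s0 forces (p2 -> (p1 -> p2)) \/ (p1 -> ~p1) and forcing is persistent (monotone upward), every world forces it.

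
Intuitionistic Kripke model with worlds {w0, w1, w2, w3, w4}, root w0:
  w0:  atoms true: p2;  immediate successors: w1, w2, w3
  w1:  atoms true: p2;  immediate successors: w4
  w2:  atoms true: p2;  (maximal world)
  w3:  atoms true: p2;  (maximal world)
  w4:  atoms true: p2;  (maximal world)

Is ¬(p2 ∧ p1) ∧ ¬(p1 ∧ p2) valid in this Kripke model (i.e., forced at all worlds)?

Yes

w0 ⊩ ¬(p2 ∧ p1) ∧ ¬(p1 ∧ p2) since w0 forces both conjuncts.
Since the root w0 forces ¬(p2 ∧ p1) ∧ ¬(p1 ∧ p2) and forcing is persistent (monotone upward), every world forces it.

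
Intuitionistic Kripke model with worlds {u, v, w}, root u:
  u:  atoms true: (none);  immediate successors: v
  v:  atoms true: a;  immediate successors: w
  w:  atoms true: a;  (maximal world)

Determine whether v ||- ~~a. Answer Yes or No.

Yes

v ||- ~~a: no world accessible from v forces ~a.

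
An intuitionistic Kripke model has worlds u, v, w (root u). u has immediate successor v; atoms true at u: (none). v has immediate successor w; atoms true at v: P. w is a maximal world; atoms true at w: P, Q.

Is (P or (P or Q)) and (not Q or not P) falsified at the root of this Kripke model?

Yes

u does not force (P or (P or Q)) and (not Q or not P) since u fails P or (P or Q).
So the root u does not force (P or (P or Q)) and (not Q or not P); the model is a countermodel.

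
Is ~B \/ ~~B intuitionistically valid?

This is the weak law of excluded middle, which is not intuitionistically valid.
A Kripke countermodel: worlds 0, 1, 2; order generated by 0 <= 1, 0 <= 2; atoms true at each world — 0:{}; 1:{B}; 2:{}.
0 ||-/- ~B \/ ~~B: neither disjunct is forced at 0.
0 ||-/- ~B since 1 is accessible from 0 and 1 ||- B.
So the root 0 does not force the formula.

No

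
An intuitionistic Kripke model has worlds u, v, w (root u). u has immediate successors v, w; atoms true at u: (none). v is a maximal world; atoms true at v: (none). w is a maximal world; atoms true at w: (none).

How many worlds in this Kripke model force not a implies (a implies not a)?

u: forces it.
v: forces it.
w: forces it.
Worlds forcing the formula: {u, v, w}.

3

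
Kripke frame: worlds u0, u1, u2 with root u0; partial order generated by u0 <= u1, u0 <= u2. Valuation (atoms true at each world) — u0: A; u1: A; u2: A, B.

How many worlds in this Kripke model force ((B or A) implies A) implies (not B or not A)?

u0: does not force it — u0 does not force ((B or A) implies A) implies (not B or not A): already at u0 itself, u0 forces (B or A) implies A but u0 does not force not B or not A.
u1: forces it.
u2: does not force it.
Worlds forcing the formula: {u1}.

1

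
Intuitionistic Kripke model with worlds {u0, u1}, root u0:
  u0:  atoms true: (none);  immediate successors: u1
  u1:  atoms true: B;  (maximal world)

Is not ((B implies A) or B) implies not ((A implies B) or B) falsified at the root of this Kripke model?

No

u0 forces not ((B implies A) or B) implies not ((A implies B) or B) vacuously: no world accessible from u0 forces the antecedent not ((B implies A) or B).
So the root u0 forces not ((B implies A) or B) implies not ((A implies B) or B); the model is not a countermodel.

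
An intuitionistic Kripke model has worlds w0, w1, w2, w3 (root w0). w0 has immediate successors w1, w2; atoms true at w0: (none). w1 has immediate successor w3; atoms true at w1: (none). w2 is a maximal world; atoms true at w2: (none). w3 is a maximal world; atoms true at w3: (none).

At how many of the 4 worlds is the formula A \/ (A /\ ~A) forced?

w0: does not force it — w0 ||-/- A \/ (A /\ ~A): neither disjunct is forced at w0.
w1: does not force it — w1 ||-/- A \/ (A /\ ~A): neither disjunct is forced at w1.
w2: does not force it — w2 ||-/- A \/ (A /\ ~A): neither disjunct is forced at w2.
w3: does not force it.
Worlds forcing the formula: { }.

0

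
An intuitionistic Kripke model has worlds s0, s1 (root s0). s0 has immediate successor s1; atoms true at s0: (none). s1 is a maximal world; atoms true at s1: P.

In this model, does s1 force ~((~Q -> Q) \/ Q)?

Yes

s1 ||- ~((~Q -> Q) \/ Q): no world accessible from s1 forces (~Q -> Q) \/ Q.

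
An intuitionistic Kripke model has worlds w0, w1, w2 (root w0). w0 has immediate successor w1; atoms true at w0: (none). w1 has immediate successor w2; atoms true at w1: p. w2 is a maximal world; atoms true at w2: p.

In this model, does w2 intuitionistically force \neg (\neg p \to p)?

w2 \nVdash \neg (\neg p \to p) since w2 is accessible from w2 and w2 \Vdash \neg p \to p.
w2 \Vdash \neg p \to p vacuously: no world accessible from w2 forces the antecedent \neg p.

No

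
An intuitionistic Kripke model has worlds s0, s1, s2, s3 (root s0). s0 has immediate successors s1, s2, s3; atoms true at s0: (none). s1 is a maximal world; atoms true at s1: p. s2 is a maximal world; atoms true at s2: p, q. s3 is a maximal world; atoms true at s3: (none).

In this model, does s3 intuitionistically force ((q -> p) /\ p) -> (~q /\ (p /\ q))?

s3 ||- ((q -> p) /\ p) -> (~q /\ (p /\ q)) vacuously: no world accessible from s3 forces the antecedent (q -> p) /\ p.

Yes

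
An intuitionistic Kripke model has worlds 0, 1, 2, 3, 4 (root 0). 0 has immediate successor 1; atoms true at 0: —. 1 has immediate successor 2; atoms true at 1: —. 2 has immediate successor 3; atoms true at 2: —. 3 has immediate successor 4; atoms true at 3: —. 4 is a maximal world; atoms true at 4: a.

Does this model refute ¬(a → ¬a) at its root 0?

No

0 ⊩ ¬(a → ¬a): no world accessible from 0 forces a → ¬a.
So the root 0 forces ¬(a → ¬a); the model is not a countermodel.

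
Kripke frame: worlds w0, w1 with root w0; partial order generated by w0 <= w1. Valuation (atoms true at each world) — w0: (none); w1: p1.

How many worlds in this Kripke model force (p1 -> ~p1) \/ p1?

w0: does not force it — w0 ||-/- (p1 -> ~p1) \/ p1: neither disjunct is forced at w0.
w1: forces it.
Worlds forcing the formula: {w1}.

1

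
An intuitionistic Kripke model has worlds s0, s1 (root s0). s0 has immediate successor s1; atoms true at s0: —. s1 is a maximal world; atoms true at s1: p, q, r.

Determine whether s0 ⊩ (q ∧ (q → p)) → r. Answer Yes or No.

Yes

s0 ⊩ (q ∧ (q → p)) → r: every world accessible from s0 that forces q ∧ (q → p) (namely s1) also forces r.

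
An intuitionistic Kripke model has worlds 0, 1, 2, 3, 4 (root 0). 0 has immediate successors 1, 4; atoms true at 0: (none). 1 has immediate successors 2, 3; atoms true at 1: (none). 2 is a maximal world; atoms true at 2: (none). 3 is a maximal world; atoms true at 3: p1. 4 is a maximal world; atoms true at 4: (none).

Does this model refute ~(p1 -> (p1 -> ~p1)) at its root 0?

Yes

0 ||-/- ~(p1 -> (p1 -> ~p1)) since 2 is accessible from 0 and 2 ||- p1 -> (p1 -> ~p1).
2 ||- p1 -> (p1 -> ~p1) vacuously: no world accessible from 2 forces the antecedent p1.
So the root 0 does not force ~(p1 -> (p1 -> ~p1)); the model is a countermodel.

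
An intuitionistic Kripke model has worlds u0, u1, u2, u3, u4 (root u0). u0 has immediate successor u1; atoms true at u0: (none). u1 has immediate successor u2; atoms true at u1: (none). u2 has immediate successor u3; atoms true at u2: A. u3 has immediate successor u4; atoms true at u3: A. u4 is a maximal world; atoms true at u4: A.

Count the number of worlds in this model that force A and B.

u0: does not force it — u0 does not force A and B since u0 fails A.
u1: does not force it — u1 does not force A and B since u1 fails A.
u2: does not force it.
u3: does not force it.
u4: does not force it.
Worlds forcing the formula: { }.

0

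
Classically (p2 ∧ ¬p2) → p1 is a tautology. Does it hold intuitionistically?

This is an instance of ex falso quodlibet, which is intuitionistically derivable.
No world can force both p2 and ¬p2, so the antecedent p2 ∧ ¬p2 is never forced and the implication holds vacuously at every world.

Yes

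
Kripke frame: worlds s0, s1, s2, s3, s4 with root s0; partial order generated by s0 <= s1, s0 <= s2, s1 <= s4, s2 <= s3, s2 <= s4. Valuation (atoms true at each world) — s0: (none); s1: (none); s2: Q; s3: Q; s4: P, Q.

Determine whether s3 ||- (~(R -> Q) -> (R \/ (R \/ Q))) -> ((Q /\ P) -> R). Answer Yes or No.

s3 ||- (~(R -> Q) -> (R \/ (R \/ Q))) -> ((Q /\ P) -> R): every world accessible from s3 that forces ~(R -> Q) -> (R \/ (R \/ Q)) (namely s3) also forces (Q /\ P) -> R.

Yes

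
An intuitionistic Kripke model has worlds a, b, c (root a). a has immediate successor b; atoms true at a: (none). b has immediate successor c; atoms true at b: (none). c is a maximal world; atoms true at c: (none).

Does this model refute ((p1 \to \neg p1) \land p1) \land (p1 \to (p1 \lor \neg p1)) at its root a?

Yes

a \nVdash ((p1 \to \neg p1) \land p1) \land (p1 \to (p1 \lor \neg p1)) since a fails (p1 \to \neg p1) \land p1.
So the root a does not force ((p1 \to \neg p1) \land p1) \land (p1 \to (p1 \lor \neg p1)); the model is a countermodel.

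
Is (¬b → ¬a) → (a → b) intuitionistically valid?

This is the converse of contraposition, which is not intuitionistically valid.
A Kripke countermodel: worlds w0, w1; order generated by w0 ≤ w1; atoms true at each world — w0:{a}; w1:{a,b}.
w0 ⊮ (¬b → ¬a) → (a → b): already at w0 itself, w0 ⊩ ¬b → ¬a but w0 ⊮ a → b.
w0 ⊮ a → b: already at w0 itself, w0 ⊩ a but w0 ⊮ b.
w0 lacks atom b, so w0 ⊮ b.
So the root w0 does not force the formula.

No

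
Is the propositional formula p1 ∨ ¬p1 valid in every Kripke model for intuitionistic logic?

No

This is the law of excluded middle, which is not intuitionistically valid.
A Kripke countermodel: worlds u, v; order generated by u ≤ v; atoms true at each world — u:{}; v:{p1}.
u ⊮ p1 ∨ ¬p1: neither disjunct is forced at u.
u lacks atom p1, so u ⊮ p1.
So the root u does not force the formula.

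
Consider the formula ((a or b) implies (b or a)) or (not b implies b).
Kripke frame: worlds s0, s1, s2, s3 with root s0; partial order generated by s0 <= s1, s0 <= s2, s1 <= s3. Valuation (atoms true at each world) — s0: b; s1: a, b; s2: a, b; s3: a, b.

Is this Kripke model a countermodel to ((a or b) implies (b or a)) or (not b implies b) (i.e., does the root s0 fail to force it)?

s0 forces ((a or b) implies (b or a)) or (not b implies b) via the disjunct (a or b) implies (b or a).
So the root s0 forces ((a or b) implies (b or a)) or (not b implies b); the model is not a countermodel.

No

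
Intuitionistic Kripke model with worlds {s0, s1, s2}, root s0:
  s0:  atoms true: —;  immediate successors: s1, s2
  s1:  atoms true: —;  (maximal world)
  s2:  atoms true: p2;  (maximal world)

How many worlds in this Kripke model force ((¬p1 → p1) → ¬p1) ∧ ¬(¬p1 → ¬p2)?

1

s0: does not force it — s0 ⊮ ((¬p1 → p1) → ¬p1) ∧ ¬(¬p1 → ¬p2) since s0 fails ¬(¬p1 → ¬p2).
s1: does not force it.
s2: forces it.
Worlds forcing the formula: {s2}.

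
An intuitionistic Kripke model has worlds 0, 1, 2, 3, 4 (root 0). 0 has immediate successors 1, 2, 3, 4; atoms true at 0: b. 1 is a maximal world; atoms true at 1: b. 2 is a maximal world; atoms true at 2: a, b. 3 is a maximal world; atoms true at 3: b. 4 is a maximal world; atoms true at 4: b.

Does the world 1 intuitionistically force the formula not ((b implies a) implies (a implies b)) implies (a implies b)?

1 forces not ((b implies a) implies (a implies b)) implies (a implies b) vacuously: no world accessible from 1 forces the antecedent not ((b implies a) implies (a implies b)).

Yes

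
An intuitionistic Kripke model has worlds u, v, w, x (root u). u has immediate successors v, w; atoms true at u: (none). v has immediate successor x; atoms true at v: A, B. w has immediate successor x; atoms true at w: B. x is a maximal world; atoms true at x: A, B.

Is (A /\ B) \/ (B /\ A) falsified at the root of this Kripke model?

u ||-/- (A /\ B) \/ (B /\ A): neither disjunct is forced at u.
u ||-/- A /\ B since u fails A.
So the root u does not force (A /\ B) \/ (B /\ A); the model is a countermodel.

Yes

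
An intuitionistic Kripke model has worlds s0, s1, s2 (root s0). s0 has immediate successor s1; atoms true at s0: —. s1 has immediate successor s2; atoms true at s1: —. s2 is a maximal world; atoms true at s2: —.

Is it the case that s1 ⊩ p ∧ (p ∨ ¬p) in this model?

No

s1 ⊮ p ∧ (p ∨ ¬p) since s1 fails p.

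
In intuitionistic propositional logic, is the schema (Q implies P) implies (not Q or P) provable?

No

This is the material-implication-as-disjunction principle, which is not intuitionistically valid.
A Kripke countermodel: worlds 0, 1; order generated by 0 <= 1; atoms true at each world — 0:{}; 1:{P,Q}.
0 does not force (Q implies P) implies (not Q or P): already at 0 itself, 0 forces Q implies P but 0 does not force not Q or P.
0 does not force not Q or P: neither disjunct is forced at 0.
0 does not force not Q since 1 is accessible from 0 and 1 forces Q.
So the root 0 does not force the formula.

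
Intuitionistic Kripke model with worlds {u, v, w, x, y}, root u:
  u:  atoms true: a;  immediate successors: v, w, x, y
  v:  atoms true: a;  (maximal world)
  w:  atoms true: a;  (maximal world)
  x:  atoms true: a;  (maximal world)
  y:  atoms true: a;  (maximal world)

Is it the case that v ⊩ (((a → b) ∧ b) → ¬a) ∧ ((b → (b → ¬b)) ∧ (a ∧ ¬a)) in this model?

No

v ⊮ (((a → b) ∧ b) → ¬a) ∧ ((b → (b → ¬b)) ∧ (a ∧ ¬a)) since v fails (b → (b → ¬b)) ∧ (a ∧ ¬a).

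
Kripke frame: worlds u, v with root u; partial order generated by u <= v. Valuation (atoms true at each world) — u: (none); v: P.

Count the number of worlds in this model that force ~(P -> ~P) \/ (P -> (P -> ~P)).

2

u: forces it.
v: forces it.
Worlds forcing the formula: {u, v}.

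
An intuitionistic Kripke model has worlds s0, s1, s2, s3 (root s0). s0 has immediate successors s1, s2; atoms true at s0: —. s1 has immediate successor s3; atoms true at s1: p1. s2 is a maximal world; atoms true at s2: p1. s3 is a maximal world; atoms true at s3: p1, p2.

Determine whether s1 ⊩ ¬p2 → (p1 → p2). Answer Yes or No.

Yes

s1 ⊩ ¬p2 → (p1 → p2) vacuously: no world accessible from s1 forces the antecedent ¬p2.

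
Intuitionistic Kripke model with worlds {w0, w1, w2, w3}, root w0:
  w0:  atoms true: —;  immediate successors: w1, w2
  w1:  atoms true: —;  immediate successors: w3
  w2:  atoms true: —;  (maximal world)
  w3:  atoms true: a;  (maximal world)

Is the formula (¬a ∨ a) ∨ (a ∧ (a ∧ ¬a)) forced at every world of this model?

Not every world: w0 ⊮ (¬a ∨ a) ∨ (a ∧ (a ∧ ¬a)).
w0 ⊮ (¬a ∨ a) ∨ (a ∧ (a ∧ ¬a)): neither disjunct is forced at w0.
w0 ⊮ ¬a ∨ a: neither disjunct is forced at w0.

No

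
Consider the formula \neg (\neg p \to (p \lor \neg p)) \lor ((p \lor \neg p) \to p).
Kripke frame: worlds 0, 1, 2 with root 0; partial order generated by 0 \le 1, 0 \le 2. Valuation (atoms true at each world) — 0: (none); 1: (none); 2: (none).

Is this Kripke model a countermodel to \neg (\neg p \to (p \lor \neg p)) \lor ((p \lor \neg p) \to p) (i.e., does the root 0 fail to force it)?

0 \nVdash \neg (\neg p \to (p \lor \neg p)) \lor ((p \lor \neg p) \to p): neither disjunct is forced at 0.
0 \nVdash \neg (\neg p \to (p \lor \neg p)) since 0 is accessible from 0 and 0 \Vdash \neg p \to (p \lor \neg p).
0 \Vdash \neg p \to (p \lor \neg p): every world accessible from 0 that forces \neg p (namely 0, 1, 2) also forces p \lor \neg p.
So the root 0 does not force \neg (\neg p \to (p \lor \neg p)) \lor ((p \lor \neg p) \to p); the model is a countermodel.

Yes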